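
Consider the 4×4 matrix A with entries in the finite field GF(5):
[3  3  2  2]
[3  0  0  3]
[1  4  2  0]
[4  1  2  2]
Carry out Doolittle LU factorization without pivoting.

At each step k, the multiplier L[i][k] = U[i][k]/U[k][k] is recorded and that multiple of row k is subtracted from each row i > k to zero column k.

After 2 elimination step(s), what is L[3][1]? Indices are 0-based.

[col 0] pivot 3
  R1 -= 1*R0 → (0, 2, 3, 1)  (L[1][0] := 1)
  R2 -= 2*R0 → (0, 3, 3, 1)  (L[2][0] := 2)
  R3 -= 3*R0 → (0, 2, 1, 1)  (L[3][0] := 3)
[col 1] pivot 2
  R2 -= 4*R1 → (0, 0, 1, 2)  (L[2][1] := 4)
  R3 -= 1*R1 → (0, 0, 3, 0)  (L[3][1] := 1)

L[3][1] = 1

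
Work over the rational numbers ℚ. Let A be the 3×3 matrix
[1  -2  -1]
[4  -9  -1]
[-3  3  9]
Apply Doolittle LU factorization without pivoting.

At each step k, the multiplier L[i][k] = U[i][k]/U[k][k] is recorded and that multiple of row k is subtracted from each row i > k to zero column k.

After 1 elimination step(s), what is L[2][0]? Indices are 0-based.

L[2][0] = -3

k=0: U[0][0]=1
  eliminate (1,0): mult=4, new row 1: (0, -1, 3); set L[1][0]=4
  eliminate (2,0): mult=-3, new row 2: (0, -3, 6); set L[2][0]=-3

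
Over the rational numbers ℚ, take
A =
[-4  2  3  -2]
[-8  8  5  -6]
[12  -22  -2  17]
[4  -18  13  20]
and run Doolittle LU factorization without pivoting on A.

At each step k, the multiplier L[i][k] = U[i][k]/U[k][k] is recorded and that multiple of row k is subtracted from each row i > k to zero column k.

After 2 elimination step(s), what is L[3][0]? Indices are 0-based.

L[3][0] = -1

k=0: U[0][0]=-4
  eliminate (1,0): mult=2, new row 1: (0, 4, -1, -2); set L[1][0]=2
  eliminate (2,0): mult=-3, new row 2: (0, -16, 7, 11); set L[2][0]=-3
  eliminate (3,0): mult=-1, new row 3: (0, -16, 16, 18); set L[3][0]=-1
k=1: U[1][1]=4
  eliminate (2,1): mult=-4, new row 2: (0, 0, 3, 3); set L[2][1]=-4
  eliminate (3,1): mult=-4, new row 3: (0, 0, 12, 10); set L[3][1]=-4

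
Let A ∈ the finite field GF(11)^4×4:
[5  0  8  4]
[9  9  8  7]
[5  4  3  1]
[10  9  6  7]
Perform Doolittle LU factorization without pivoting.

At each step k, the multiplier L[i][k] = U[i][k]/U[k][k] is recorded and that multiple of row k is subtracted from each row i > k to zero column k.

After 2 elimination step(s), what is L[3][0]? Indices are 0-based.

Step 1: pivot at (0,0) is 5.
  row1 ← row1 − (4)·row0  ⇒  L[1][0]=4, U row1=(0, 9, 9, 2)
  row2 ← row2 − (1)·row0  ⇒  L[2][0]=1, U row2=(0, 4, 6, 8)
  row3 ← row3 − (2)·row0  ⇒  L[3][0]=2, U row3=(0, 9, 1, 10)
Step 2: pivot at (1,1) is 9.
  row2 ← row2 − (9)·row1  ⇒  L[2][1]=9, U row2=(0, 0, 2, 1)
  row3 ← row3 − (1)·row1  ⇒  L[3][1]=1, U row3=(0, 0, 3, 8)

L[3][0] = 2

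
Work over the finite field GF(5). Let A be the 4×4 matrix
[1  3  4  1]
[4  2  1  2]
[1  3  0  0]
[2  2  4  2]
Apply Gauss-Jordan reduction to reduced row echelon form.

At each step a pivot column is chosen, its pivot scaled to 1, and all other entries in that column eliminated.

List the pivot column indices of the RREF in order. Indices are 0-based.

pivot columns: 0, 1, 2, 3

pivot(0,0)=1: scale R0 → (1, 3, 4, 1)
  clear (1,0): R1 −= (4)R0 → (0, 0, 0, 3)
  clear (2,0): R2 −= (1)R0 → (0, 0, 1, 4)
  clear (3,0): R3 −= (2)R0 → (0, 1, 1, 0)
pivot(1,1): swap R1↔R3
pivot(1,1)=1: scale R1 → (0, 1, 1, 0)
  clear (0,1): R0 −= (3)R1 → (1, 0, 1, 1)
pivot(2,2)=1: scale R2 → (0, 0, 1, 4)
  clear (0,2): R0 −= (1)R2 → (1, 0, 0, 2)
  clear (1,2): R1 −= (1)R2 → (0, 1, 0, 1)
pivot(3,3)=3: scale R3 → (0, 0, 0, 1)
  clear (0,3): R0 −= (2)R3 → (1, 0, 0, 0)
  clear (1,3): R1 −= (1)R3 → (0, 1, 0, 0)
  clear (2,3): R2 −= (4)R3 → (0, 0, 1, 0)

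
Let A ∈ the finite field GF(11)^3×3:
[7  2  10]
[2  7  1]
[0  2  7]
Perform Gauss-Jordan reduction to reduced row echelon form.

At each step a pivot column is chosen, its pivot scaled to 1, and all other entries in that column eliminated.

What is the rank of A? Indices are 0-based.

rank = 2

pivot(0,0)=7: scale R0 → (1, 5, 3)
  clear (1,0): R1 −= (2)R0 → (0, 8, 6)
pivot(1,1)=8: scale R1 → (0, 1, 9)
  clear (0,1): R0 −= (5)R1 → (1, 0, 2)
  clear (2,1): R2 −= (2)R1 → (0, 0, 0)
col 2: no nonzero at/below row 2; advance.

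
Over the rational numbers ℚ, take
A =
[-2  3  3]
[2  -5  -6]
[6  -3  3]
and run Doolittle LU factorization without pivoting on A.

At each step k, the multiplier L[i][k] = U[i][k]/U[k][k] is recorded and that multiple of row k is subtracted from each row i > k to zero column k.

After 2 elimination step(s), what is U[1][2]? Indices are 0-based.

[col 0] pivot -2
  R1 -= -1*R0 → (0, -2, -3)  (L[1][0] := -1)
  R2 -= -3*R0 → (0, 6, 12)  (L[2][0] := -3)
[col 1] pivot -2
  R2 -= -3*R1 → (0, 0, 3)  (L[2][1] := -3)

U[1][2] = -3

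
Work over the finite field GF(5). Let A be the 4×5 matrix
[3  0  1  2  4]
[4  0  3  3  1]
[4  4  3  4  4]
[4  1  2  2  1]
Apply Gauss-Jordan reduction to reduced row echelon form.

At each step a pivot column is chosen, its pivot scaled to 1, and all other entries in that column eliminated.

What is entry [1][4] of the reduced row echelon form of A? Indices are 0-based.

M[1][4] = 4

[1] R0 /= 3  ⇒  (1, 0, 2, 4, 3)
     R1 -= 4·R0  ⇒  (0, 0, 0, 2, 4)
     R2 -= 4·R0  ⇒  (0, 4, 0, 3, 2)
     R3 -= 4·R0  ⇒  (0, 1, 4, 1, 4)
[2] R1 <-> R2
[2] R1 /= 4  ⇒  (0, 1, 0, 2, 3)
     R3 -= 1·R1  ⇒  (0, 0, 4, 4, 1)
[3] R2 <-> R3
[3] R2 /= 4  ⇒  (0, 0, 1, 1, 4)
     R0 -= 2·R2  ⇒  (1, 0, 0, 2, 0)
[4] R3 /= 2  ⇒  (0, 0, 0, 1, 2)
     R0 -= 2·R3  ⇒  (1, 0, 0, 0, 1)
     R1 -= 2·R3  ⇒  (0, 1, 0, 0, 4)
     R2 -= 1·R3  ⇒  (0, 0, 1, 0, 2)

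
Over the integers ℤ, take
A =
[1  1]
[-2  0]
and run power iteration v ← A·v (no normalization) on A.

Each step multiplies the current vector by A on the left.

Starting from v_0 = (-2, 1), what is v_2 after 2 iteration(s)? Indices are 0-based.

v_2 = (3, 2)

v_0 = (-2, 1).
v_1 = A·v_0 = (-1, 4).
v_2 = A·v_1 = (3, 2).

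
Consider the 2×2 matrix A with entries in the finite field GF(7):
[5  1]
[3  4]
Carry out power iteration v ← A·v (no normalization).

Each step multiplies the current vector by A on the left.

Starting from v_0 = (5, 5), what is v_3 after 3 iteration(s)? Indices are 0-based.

v_0 = (5, 5).
v_1 = A·v_0 = (2, 0).
v_2 = A·v_1 = (3, 6).
v_3 = A·v_2 = (0, 5).

v_3 = (0, 5)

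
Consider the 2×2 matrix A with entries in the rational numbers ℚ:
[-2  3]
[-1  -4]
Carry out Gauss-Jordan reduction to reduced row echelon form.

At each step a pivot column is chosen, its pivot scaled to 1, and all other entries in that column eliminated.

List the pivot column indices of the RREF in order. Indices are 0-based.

pivot(0,0)=-2: scale R0 → (1, -3/2)
  clear (1,0): R1 −= (-1)R0 → (0, -11/2)
pivot(1,1)=-11/2: scale R1 → (0, 1)
  clear (0,1): R0 −= (-3/2)R1 → (1, 0)

pivot columns: 0, 1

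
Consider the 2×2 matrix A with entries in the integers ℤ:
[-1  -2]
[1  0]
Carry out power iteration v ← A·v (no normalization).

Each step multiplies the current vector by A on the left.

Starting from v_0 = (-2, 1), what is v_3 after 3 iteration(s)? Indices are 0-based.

v_0 = (-2, 1).
v_1 = A·v_0 = (0, -2).
v_2 = A·v_1 = (4, 0).
v_3 = A·v_2 = (-4, 4).

v_3 = (-4, 4)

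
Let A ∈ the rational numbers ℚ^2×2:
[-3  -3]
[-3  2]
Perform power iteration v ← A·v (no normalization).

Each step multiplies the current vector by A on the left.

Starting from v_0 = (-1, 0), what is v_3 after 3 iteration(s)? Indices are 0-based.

v_3 = (63, 48)

v_0 = (-1, 0).
v_1 = A·v_0 = (3, 3).
v_2 = A·v_1 = (-18, -3).
v_3 = A·v_2 = (63, 48).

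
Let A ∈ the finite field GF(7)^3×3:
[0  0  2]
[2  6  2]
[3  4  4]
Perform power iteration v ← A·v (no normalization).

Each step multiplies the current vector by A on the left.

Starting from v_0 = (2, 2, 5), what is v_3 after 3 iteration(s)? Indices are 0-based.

v_0 = (2, 2, 5).
v_1 = A·v_0 = (3, 5, 6).
v_2 = A·v_1 = (5, 6, 4).
v_3 = A·v_2 = (1, 5, 6).

v_3 = (1, 5, 6)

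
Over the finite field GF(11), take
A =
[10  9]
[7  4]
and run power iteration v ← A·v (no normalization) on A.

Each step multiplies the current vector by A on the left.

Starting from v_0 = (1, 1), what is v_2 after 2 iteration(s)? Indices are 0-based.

v_2 = (3, 1)

v_0 = (1, 1).
v_1 = A·v_0 = (8, 0).
v_2 = A·v_1 = (3, 1).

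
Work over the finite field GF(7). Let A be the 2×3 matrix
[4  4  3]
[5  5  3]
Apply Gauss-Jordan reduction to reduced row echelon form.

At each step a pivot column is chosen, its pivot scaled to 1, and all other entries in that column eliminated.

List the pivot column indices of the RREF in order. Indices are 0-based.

[1] R0 /= 4  ⇒  (1, 1, 6)
     R1 -= 5·R0  ⇒  (0, 0, 1)
column 1 empty below row 1
[2] R1 /= 1  ⇒  (0, 0, 1)
     R0 -= 6·R1  ⇒  (1, 1, 0)

pivot columns: 0, 2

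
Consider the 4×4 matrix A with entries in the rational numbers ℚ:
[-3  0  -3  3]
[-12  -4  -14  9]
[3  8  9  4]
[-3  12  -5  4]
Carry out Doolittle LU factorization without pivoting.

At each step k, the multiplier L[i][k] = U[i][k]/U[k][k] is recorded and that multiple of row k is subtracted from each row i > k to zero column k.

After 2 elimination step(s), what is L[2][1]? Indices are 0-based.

L[2][1] = -2

k=0: U[0][0]=-3
  eliminate (1,0): mult=4, new row 1: (0, -4, -2, -3); set L[1][0]=4
  eliminate (2,0): mult=-1, new row 2: (0, 8, 6, 7); set L[2][0]=-1
  eliminate (3,0): mult=1, new row 3: (0, 12, -2, 1); set L[3][0]=1
k=1: U[1][1]=-4
  eliminate (2,1): mult=-2, new row 2: (0, 0, 2, 1); set L[2][1]=-2
  eliminate (3,1): mult=-3, new row 3: (0, 0, -8, -8); set L[3][1]=-3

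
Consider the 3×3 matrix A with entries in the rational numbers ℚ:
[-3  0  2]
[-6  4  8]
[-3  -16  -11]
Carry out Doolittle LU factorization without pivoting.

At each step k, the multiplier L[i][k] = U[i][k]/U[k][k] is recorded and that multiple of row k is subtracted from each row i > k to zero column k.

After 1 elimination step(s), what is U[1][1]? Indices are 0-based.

[col 0] pivot -3
  R1 -= 2*R0 → (0, 4, 4)  (L[1][0] := 2)
  R2 -= 1*R0 → (0, -16, -13)  (L[2][0] := 1)

U[1][1] = 4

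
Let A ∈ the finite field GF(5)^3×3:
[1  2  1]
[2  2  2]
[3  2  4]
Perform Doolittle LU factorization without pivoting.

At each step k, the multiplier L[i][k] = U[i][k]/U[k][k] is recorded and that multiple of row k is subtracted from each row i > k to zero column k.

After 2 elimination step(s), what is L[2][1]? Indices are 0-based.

[col 0] pivot 1
  R1 -= 2*R0 → (0, 3, 0)  (L[1][0] := 2)
  R2 -= 3*R0 → (0, 1, 1)  (L[2][0] := 3)
[col 1] pivot 3
  R2 -= 2*R1 → (0, 0, 1)  (L[2][1] := 2)

L[2][1] = 2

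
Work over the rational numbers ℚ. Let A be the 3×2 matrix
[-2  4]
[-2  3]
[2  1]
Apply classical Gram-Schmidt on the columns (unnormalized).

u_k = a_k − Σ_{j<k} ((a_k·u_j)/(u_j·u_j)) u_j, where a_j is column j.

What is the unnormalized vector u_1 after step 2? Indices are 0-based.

Step 1: u_0 = a_0 = (-2, -2, 2).
Step 2: u_1 = a_1 − (-1)·u_0 = (2, 1, 3).

u_1 = (2, 1, 3)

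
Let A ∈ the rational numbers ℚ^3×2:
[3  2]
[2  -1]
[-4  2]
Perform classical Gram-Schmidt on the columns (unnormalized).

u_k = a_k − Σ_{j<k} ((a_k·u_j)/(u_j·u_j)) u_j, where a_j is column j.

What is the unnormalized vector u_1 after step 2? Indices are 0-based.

u_1 = (70/29, -21/29, 42/29)

Step 1: u_0 = a_0 = (3, 2, -4).
Step 2: u_1 = a_1 − (-4/29)·u_0 = (70/29, -21/29, 42/29).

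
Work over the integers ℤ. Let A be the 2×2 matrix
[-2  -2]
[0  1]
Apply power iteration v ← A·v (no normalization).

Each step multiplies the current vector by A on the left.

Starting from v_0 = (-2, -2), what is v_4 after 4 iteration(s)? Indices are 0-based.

v_4 = (-52, -2)

v_0 = (-2, -2).
v_1 = A·v_0 = (8, -2).
v_2 = A·v_1 = (-12, -2).
v_3 = A·v_2 = (28, -2).
v_4 = A·v_3 = (-52, -2).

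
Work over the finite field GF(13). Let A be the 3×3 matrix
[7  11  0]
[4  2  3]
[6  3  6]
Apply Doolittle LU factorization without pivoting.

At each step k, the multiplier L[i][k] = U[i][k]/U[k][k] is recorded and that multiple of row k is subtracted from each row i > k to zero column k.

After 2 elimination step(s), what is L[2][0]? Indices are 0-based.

[col 0] pivot 7
  R1 -= 8*R0 → (0, 5, 3)  (L[1][0] := 8)
  R2 -= 12*R0 → (0, 1, 6)  (L[2][0] := 12)
[col 1] pivot 5
  R2 -= 8*R1 → (0, 0, 8)  (L[2][1] := 8)

L[2][0] = 12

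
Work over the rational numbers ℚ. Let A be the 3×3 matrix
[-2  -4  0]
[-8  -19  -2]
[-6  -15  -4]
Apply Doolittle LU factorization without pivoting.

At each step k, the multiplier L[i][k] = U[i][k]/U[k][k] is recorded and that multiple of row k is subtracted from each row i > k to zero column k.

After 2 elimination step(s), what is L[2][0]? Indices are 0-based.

L[2][0] = 3

[col 0] pivot -2
  R1 -= 4*R0 → (0, -3, -2)  (L[1][0] := 4)
  R2 -= 3*R0 → (0, -3, -4)  (L[2][0] := 3)
[col 1] pivot -3
  R2 -= 1*R1 → (0, 0, -2)  (L[2][1] := 1)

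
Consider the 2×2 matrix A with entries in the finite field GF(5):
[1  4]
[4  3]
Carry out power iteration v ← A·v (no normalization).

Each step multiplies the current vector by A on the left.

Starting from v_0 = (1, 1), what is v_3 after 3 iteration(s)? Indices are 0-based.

v_0 = (1, 1).
v_1 = A·v_0 = (0, 2).
v_2 = A·v_1 = (3, 1).
v_3 = A·v_2 = (2, 0).

v_3 = (2, 0)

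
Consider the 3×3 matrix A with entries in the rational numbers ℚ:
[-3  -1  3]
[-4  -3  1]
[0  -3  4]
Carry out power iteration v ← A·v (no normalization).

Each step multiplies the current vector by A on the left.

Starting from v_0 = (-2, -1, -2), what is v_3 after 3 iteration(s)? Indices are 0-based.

v_3 = (-24, 169, -80)

v_0 = (-2, -1, -2).
v_1 = A·v_0 = (1, 9, -5).
v_2 = A·v_1 = (-27, -36, -47).
v_3 = A·v_2 = (-24, 169, -80).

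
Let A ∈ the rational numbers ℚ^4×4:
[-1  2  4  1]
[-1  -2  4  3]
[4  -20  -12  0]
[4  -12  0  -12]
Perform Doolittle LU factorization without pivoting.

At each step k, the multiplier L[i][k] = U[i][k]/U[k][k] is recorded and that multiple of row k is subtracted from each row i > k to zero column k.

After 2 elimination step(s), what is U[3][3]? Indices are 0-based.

k=0: U[0][0]=-1
  eliminate (1,0): mult=1, new row 1: (0, -4, 0, 2); set L[1][0]=1
  eliminate (2,0): mult=-4, new row 2: (0, -12, 4, 4); set L[2][0]=-4
  eliminate (3,0): mult=-4, new row 3: (0, -4, 16, -8); set L[3][0]=-4
k=1: U[1][1]=-4
  eliminate (2,1): mult=3, new row 2: (0, 0, 4, -2); set L[2][1]=3
  eliminate (3,1): mult=1, new row 3: (0, 0, 16, -10); set L[3][1]=1

U[3][3] = -10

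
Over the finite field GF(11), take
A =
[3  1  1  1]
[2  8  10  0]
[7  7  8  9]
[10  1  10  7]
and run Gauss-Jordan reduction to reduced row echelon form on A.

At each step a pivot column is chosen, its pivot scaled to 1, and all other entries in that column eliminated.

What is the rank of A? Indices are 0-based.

pivot(0,0)=3: scale R0 → (1, 4, 4, 4)
  clear (1,0): R1 −= (2)R0 → (0, 0, 2, 3)
  clear (2,0): R2 −= (7)R0 → (0, 1, 2, 3)
  clear (3,0): R3 −= (10)R0 → (0, 5, 3, 0)
pivot(1,1): swap R1↔R2
pivot(1,1)=1: scale R1 → (0, 1, 2, 3)
  clear (0,1): R0 −= (4)R1 → (1, 0, 7, 3)
  clear (3,1): R3 −= (5)R1 → (0, 0, 4, 7)
pivot(2,2)=2: scale R2 → (0, 0, 1, 7)
  clear (0,2): R0 −= (7)R2 → (1, 0, 0, 9)
  clear (1,2): R1 −= (2)R2 → (0, 1, 0, 0)
  clear (3,2): R3 −= (4)R2 → (0, 0, 0, 1)
pivot(3,3)=1: scale R3 → (0, 0, 0, 1)
  clear (0,3): R0 −= (9)R3 → (1, 0, 0, 0)
  clear (2,3): R2 −= (7)R3 → (0, 0, 1, 0)

rank = 4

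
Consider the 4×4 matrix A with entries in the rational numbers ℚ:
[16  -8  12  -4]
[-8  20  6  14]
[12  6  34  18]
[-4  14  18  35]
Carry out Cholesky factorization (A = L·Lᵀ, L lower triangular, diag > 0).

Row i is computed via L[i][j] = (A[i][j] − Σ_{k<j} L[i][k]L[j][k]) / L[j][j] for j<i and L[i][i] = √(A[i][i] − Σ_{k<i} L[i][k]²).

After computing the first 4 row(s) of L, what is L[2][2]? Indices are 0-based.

Step 1: L[0][0] = √(16) = 4.
  L[1][0] = (-8) / L[0][0] = -2.
Step 2: L[1][1] = √(16) = 4.
  L[2][0] = (12) / L[0][0] = 3.
  L[2][1] = (12) / L[1][1] = 3.
Step 3: L[2][2] = √(16) = 4.
  L[3][0] = (-4) / L[0][0] = -1.
  L[3][1] = (12) / L[1][1] = 3.
  L[3][2] = (12) / L[2][2] = 3.
Step 4: L[3][3] = √(16) = 4.

L[2][2] = 4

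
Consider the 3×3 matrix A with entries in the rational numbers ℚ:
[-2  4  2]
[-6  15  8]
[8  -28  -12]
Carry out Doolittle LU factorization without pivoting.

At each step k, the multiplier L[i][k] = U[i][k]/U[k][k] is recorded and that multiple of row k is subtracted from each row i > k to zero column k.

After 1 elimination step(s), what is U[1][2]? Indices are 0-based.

U[1][2] = 2

[col 0] pivot -2
  R1 -= 3*R0 → (0, 3, 2)  (L[1][0] := 3)
  R2 -= -4*R0 → (0, -12, -4)  (L[2][0] := -4)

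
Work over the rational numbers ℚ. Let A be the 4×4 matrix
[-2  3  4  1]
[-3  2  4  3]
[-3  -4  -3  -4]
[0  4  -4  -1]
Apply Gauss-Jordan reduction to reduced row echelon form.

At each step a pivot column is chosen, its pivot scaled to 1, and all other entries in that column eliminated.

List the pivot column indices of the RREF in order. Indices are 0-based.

[1] R0 /= -2  ⇒  (1, -3/2, -2, -1/2)
     R1 -= -3·R0  ⇒  (0, -5/2, -2, 3/2)
     R2 -= -3·R0  ⇒  (0, -17/2, -9, -11/2)
[2] R1 /= -5/2  ⇒  (0, 1, 4/5, -3/5)
     R0 -= -3/2·R1  ⇒  (1, 0, -4/5, -7/5)
     R2 -= -17/2·R1  ⇒  (0, 0, -11/5, -53/5)
     R3 -= 4·R1  ⇒  (0, 0, -36/5, 7/5)
[3] R2 /= -11/5  ⇒  (0, 0, 1, 53/11)
     R0 -= -4/5·R2  ⇒  (1, 0, 0, 27/11)
     R1 -= 4/5·R2  ⇒  (0, 1, 0, -49/11)
     R3 -= -36/5·R2  ⇒  (0, 0, 0, 397/11)
[4] R3 /= 397/11  ⇒  (0, 0, 0, 1)
     R0 -= 27/11·R3  ⇒  (1, 0, 0, 0)
     R1 -= -49/11·R3  ⇒  (0, 1, 0, 0)
     R2 -= 53/11·R3  ⇒  (0, 0, 1, 0)

pivot columns: 0, 1, 2, 3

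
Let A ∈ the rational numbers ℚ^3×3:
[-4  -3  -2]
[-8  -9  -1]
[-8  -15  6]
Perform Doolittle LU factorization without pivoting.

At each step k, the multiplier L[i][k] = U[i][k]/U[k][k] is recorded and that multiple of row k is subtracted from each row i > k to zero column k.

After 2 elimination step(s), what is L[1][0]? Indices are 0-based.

k=0: U[0][0]=-4
  eliminate (1,0): mult=2, new row 1: (0, -3, 3); set L[1][0]=2
  eliminate (2,0): mult=2, new row 2: (0, -9, 10); set L[2][0]=2
k=1: U[1][1]=-3
  eliminate (2,1): mult=3, new row 2: (0, 0, 1); set L[2][1]=3

L[1][0] = 2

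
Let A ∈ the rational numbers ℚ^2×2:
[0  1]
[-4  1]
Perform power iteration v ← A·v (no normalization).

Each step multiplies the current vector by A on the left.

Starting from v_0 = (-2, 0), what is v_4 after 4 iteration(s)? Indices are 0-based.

v_4 = (-24, -56)

v_0 = (-2, 0).
v_1 = A·v_0 = (0, 8).
v_2 = A·v_1 = (8, 8).
v_3 = A·v_2 = (8, -24).
v_4 = A·v_3 = (-24, -56).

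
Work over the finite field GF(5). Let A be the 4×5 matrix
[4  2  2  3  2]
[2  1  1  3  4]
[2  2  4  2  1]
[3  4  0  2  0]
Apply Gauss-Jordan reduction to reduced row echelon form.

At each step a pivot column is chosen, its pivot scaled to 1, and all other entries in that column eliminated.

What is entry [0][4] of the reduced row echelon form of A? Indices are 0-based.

[1] R0 /= 4  ⇒  (1, 3, 3, 2, 3)
     R1 -= 2·R0  ⇒  (0, 0, 0, 4, 3)
     R2 -= 2·R0  ⇒  (0, 1, 3, 3, 0)
     R3 -= 3·R0  ⇒  (0, 0, 1, 1, 1)
[2] R1 <-> R2
[2] R1 /= 1  ⇒  (0, 1, 3, 3, 0)
     R0 -= 3·R1  ⇒  (1, 0, 4, 3, 3)
[3] R2 <-> R3
[3] R2 /= 1  ⇒  (0, 0, 1, 1, 1)
     R0 -= 4·R2  ⇒  (1, 0, 0, 4, 4)
     R1 -= 3·R2  ⇒  (0, 1, 0, 0, 2)
[4] R3 /= 4  ⇒  (0, 0, 0, 1, 2)
     R0 -= 4·R3  ⇒  (1, 0, 0, 0, 1)
     R2 -= 1·R3  ⇒  (0, 0, 1, 0, 4)

M[0][4] = 1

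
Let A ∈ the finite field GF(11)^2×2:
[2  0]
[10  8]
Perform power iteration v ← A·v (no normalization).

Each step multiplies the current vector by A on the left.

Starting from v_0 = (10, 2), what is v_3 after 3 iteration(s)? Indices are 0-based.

v_0 = (10, 2).
v_1 = A·v_0 = (9, 6).
v_2 = A·v_1 = (7, 6).
v_3 = A·v_2 = (3, 8).

v_3 = (3, 8)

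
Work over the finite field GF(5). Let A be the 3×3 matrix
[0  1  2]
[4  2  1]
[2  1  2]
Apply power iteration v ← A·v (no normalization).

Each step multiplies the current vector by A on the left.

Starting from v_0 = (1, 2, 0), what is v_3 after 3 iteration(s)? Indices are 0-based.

v_3 = (3, 0, 0)

v_0 = (1, 2, 0).
v_1 = A·v_0 = (2, 3, 4).
v_2 = A·v_1 = (1, 3, 0).
v_3 = A·v_2 = (3, 0, 0).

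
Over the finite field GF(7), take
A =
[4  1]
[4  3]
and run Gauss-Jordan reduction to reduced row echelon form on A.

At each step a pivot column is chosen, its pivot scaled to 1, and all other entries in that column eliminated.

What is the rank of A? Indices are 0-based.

rank = 2

pivot(0,0)=4: scale R0 → (1, 2)
  clear (1,0): R1 −= (4)R0 → (0, 2)
pivot(1,1)=2: scale R1 → (0, 1)
  clear (0,1): R0 −= (2)R1 → (1, 0)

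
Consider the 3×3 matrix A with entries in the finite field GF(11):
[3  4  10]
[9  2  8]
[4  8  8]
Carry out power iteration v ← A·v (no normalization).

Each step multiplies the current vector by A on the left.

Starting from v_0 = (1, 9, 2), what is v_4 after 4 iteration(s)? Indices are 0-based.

v_0 = (1, 9, 2).
v_1 = A·v_0 = (4, 10, 4).
v_2 = A·v_1 = (4, 0, 7).
v_3 = A·v_2 = (5, 4, 6).
v_4 = A·v_3 = (3, 2, 1).

v_4 = (3, 2, 1)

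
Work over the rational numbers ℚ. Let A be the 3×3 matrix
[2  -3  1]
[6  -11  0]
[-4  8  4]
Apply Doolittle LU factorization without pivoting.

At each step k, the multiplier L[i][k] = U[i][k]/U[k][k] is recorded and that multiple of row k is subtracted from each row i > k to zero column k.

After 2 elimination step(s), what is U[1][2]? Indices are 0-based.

U[1][2] = -3

k=0: U[0][0]=2
  eliminate (1,0): mult=3, new row 1: (0, -2, -3); set L[1][0]=3
  eliminate (2,0): mult=-2, new row 2: (0, 2, 6); set L[2][0]=-2
k=1: U[1][1]=-2
  eliminate (2,1): mult=-1, new row 2: (0, 0, 3); set L[2][1]=-1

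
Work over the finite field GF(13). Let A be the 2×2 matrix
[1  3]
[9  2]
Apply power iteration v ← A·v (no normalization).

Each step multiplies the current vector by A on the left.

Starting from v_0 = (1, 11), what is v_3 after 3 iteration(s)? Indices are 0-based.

v_3 = (9, 7)

v_0 = (1, 11).
v_1 = A·v_0 = (8, 5).
v_2 = A·v_1 = (10, 4).
v_3 = A·v_2 = (9, 7).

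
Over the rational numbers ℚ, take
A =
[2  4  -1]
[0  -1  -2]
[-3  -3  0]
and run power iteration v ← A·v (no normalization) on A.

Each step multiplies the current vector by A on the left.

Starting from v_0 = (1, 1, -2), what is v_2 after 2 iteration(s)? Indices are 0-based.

v_2 = (34, 9, -33)

v_0 = (1, 1, -2).
v_1 = A·v_0 = (8, 3, -6).
v_2 = A·v_1 = (34, 9, -33).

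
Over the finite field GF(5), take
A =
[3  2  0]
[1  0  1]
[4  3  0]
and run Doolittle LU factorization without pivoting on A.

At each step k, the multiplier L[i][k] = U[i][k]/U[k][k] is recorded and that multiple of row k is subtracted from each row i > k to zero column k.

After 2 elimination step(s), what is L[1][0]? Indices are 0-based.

L[1][0] = 2

Step 1: pivot at (0,0) is 3.
  row1 ← row1 − (2)·row0  ⇒  L[1][0]=2, U row1=(0, 1, 1)
  row2 ← row2 − (3)·row0  ⇒  L[2][0]=3, U row2=(0, 2, 0)
Step 2: pivot at (1,1) is 1.
  row2 ← row2 − (2)·row1  ⇒  L[2][1]=2, U row2=(0, 0, 3)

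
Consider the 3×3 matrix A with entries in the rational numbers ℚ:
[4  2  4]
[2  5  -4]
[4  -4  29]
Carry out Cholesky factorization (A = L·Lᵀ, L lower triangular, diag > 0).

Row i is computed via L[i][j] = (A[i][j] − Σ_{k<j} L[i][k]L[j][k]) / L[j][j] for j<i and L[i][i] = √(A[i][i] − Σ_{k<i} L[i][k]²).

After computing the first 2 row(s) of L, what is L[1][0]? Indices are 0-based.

L[1][0] = 1

Step 1: L[0][0] = √(4) = 2.
  L[1][0] = (2) / L[0][0] = 1.
Step 2: L[1][1] = √(4) = 2.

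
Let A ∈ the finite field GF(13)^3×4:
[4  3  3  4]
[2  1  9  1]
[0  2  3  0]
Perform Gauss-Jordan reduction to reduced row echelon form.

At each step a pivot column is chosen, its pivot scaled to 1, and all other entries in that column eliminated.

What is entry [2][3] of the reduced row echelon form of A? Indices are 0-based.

pivot(0,0)=4: scale R0 → (1, 4, 4, 1)
  clear (1,0): R1 −= (2)R0 → (0, 6, 1, 12)
pivot(1,1)=6: scale R1 → (0, 1, 11, 2)
  clear (0,1): R0 −= (4)R1 → (1, 0, 12, 6)
  clear (2,1): R2 −= (2)R1 → (0, 0, 7, 9)
pivot(2,2)=7: scale R2 → (0, 0, 1, 5)
  clear (0,2): R0 −= (12)R2 → (1, 0, 0, 11)
  clear (1,2): R1 −= (11)R2 → (0, 1, 0, 12)

M[2][3] = 5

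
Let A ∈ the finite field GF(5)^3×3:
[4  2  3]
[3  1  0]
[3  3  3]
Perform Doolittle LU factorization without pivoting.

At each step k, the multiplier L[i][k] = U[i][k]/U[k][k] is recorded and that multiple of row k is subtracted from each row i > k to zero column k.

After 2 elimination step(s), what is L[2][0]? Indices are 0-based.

L[2][0] = 2

[col 0] pivot 4
  R1 -= 2*R0 → (0, 2, 4)  (L[1][0] := 2)
  R2 -= 2*R0 → (0, 4, 2)  (L[2][0] := 2)
[col 1] pivot 2
  R2 -= 2*R1 → (0, 0, 4)  (L[2][1] := 2)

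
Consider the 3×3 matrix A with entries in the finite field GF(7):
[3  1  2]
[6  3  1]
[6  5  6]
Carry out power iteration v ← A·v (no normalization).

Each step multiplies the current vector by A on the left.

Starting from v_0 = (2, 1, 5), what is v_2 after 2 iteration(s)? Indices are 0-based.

v_2 = (4, 6, 1)

v_0 = (2, 1, 5).
v_1 = A·v_0 = (3, 6, 5).
v_2 = A·v_1 = (4, 6, 1).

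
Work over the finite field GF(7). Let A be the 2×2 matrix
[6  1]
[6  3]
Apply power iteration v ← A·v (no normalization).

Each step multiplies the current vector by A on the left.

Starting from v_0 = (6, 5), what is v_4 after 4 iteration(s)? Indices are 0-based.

v_4 = (0, 1)

v_0 = (6, 5).
v_1 = A·v_0 = (6, 2).
v_2 = A·v_1 = (3, 0).
v_3 = A·v_2 = (4, 4).
v_4 = A·v_3 = (0, 1).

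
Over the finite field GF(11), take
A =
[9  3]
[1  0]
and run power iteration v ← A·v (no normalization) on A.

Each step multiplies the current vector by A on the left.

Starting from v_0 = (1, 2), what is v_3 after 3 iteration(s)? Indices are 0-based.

v_3 = (0, 6)

v_0 = (1, 2).
v_1 = A·v_0 = (4, 1).
v_2 = A·v_1 = (6, 4).
v_3 = A·v_2 = (0, 6).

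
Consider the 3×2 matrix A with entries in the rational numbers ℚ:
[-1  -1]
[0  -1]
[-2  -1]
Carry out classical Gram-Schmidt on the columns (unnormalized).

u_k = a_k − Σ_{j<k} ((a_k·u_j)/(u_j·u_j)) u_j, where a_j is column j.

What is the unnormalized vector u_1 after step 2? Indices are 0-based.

Step 1: u_0 = a_0 = (-1, 0, -2).
Step 2: u_1 = a_1 − (3/5)·u_0 = (-2/5, -1, 1/5).

u_1 = (-2/5, -1, 1/5)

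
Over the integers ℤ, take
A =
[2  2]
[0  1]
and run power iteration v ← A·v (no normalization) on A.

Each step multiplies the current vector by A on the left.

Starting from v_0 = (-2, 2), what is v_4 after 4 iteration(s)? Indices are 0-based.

v_4 = (28, 2)

v_0 = (-2, 2).
v_1 = A·v_0 = (0, 2).
v_2 = A·v_1 = (4, 2).
v_3 = A·v_2 = (12, 2).
v_4 = A·v_3 = (28, 2).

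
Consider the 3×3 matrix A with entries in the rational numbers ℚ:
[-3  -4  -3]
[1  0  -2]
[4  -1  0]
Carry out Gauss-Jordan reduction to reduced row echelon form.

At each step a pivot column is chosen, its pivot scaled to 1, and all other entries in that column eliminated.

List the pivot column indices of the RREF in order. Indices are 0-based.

pivot columns: 0, 1, 2

[1] R0 /= -3  ⇒  (1, 4/3, 1)
     R1 -= 1·R0  ⇒  (0, -4/3, -3)
     R2 -= 4·R0  ⇒  (0, -19/3, -4)
[2] R1 /= -4/3  ⇒  (0, 1, 9/4)
     R0 -= 4/3·R1  ⇒  (1, 0, -2)
     R2 -= -19/3·R1  ⇒  (0, 0, 41/4)
[3] R2 /= 41/4  ⇒  (0, 0, 1)
     R0 -= -2·R2  ⇒  (1, 0, 0)
     R1 -= 9/4·R2  ⇒  (0, 1, 0)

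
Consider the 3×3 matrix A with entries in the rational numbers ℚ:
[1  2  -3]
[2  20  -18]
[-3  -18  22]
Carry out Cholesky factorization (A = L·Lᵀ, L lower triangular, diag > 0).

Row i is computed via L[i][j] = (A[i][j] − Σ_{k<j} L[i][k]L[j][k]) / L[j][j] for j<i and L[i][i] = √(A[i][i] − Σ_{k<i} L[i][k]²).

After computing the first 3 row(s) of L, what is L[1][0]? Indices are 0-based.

Step 1: L[0][0] = √(1) = 1.
  L[1][0] = (2) / L[0][0] = 2.
Step 2: L[1][1] = √(16) = 4.
  L[2][0] = (-3) / L[0][0] = -3.
  L[2][1] = (-12) / L[1][1] = -3.
Step 3: L[2][2] = √(4) = 2.

L[1][0] = 2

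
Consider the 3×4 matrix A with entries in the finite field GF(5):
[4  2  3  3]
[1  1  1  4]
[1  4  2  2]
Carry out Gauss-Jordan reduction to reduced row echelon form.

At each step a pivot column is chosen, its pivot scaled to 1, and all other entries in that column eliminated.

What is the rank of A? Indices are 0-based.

[1] R0 /= 4  ⇒  (1, 3, 2, 2)
     R1 -= 1·R0  ⇒  (0, 3, 4, 2)
     R2 -= 1·R0  ⇒  (0, 1, 0, 0)
[2] R1 /= 3  ⇒  (0, 1, 3, 4)
     R0 -= 3·R1  ⇒  (1, 0, 3, 0)
     R2 -= 1·R1  ⇒  (0, 0, 2, 1)
[3] R2 /= 2  ⇒  (0, 0, 1, 3)
     R0 -= 3·R2  ⇒  (1, 0, 0, 1)
     R1 -= 3·R2  ⇒  (0, 1, 0, 0)

rank = 3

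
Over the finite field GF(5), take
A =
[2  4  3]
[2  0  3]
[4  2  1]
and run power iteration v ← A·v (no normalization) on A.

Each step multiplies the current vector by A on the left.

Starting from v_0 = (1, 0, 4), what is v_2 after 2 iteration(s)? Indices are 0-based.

v_2 = (3, 2, 2)

v_0 = (1, 0, 4).
v_1 = A·v_0 = (4, 4, 3).
v_2 = A·v_1 = (3, 2, 2).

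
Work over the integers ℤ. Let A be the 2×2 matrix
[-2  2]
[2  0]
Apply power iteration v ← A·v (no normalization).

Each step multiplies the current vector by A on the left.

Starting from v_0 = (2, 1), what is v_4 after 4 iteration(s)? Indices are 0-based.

v_4 = (112, -64)

v_0 = (2, 1).
v_1 = A·v_0 = (-2, 4).
v_2 = A·v_1 = (12, -4).
v_3 = A·v_2 = (-32, 24).
v_4 = A·v_3 = (112, -64).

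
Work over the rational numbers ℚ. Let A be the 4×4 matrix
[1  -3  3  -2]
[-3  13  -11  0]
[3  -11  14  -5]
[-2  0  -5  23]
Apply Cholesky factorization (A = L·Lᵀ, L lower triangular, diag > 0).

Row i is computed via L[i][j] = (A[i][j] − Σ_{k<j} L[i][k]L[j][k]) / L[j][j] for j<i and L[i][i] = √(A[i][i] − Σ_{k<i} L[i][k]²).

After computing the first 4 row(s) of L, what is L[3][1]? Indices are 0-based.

Step 1: L[0][0] = √(1) = 1.
  L[1][0] = (-3) / L[0][0] = -3.
Step 2: L[1][1] = √(4) = 2.
  L[2][0] = (3) / L[0][0] = 3.
  L[2][1] = (-2) / L[1][1] = -1.
Step 3: L[2][2] = √(4) = 2.
  L[3][0] = (-2) / L[0][0] = -2.
  L[3][1] = (-6) / L[1][1] = -3.
  L[3][2] = (-2) / L[2][2] = -1.
Step 4: L[3][3] = √(9) = 3.

L[3][1] = -3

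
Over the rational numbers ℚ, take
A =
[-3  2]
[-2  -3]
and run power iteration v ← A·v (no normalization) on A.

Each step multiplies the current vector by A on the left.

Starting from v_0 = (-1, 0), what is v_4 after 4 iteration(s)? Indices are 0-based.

v_0 = (-1, 0).
v_1 = A·v_0 = (3, 2).
v_2 = A·v_1 = (-5, -12).
v_3 = A·v_2 = (-9, 46).
v_4 = A·v_3 = (119, -120).

v_4 = (119, -120)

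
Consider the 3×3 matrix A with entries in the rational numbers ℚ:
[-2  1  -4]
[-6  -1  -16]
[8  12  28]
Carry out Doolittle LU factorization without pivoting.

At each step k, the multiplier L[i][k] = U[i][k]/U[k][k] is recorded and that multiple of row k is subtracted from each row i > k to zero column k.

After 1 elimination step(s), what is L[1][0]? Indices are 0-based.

L[1][0] = 3

k=0: U[0][0]=-2
  eliminate (1,0): mult=3, new row 1: (0, -4, -4); set L[1][0]=3
  eliminate (2,0): mult=-4, new row 2: (0, 16, 12); set L[2][0]=-4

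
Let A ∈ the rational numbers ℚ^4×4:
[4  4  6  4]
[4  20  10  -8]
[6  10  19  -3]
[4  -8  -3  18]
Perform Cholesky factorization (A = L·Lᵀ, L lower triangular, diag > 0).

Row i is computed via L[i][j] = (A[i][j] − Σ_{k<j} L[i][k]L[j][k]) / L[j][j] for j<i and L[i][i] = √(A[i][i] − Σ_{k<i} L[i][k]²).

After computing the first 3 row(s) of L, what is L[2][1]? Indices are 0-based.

L[2][1] = 1

Step 1: L[0][0] = √(4) = 2.
  L[1][0] = (4) / L[0][0] = 2.
Step 2: L[1][1] = √(16) = 4.
  L[2][0] = (6) / L[0][0] = 3.
  L[2][1] = (4) / L[1][1] = 1.
Step 3: L[2][2] = √(9) = 3.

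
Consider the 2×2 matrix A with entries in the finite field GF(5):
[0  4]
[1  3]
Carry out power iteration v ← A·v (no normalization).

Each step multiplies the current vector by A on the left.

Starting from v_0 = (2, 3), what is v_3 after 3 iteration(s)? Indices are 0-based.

v_0 = (2, 3).
v_1 = A·v_0 = (2, 1).
v_2 = A·v_1 = (4, 0).
v_3 = A·v_2 = (0, 4).

v_3 = (0, 4)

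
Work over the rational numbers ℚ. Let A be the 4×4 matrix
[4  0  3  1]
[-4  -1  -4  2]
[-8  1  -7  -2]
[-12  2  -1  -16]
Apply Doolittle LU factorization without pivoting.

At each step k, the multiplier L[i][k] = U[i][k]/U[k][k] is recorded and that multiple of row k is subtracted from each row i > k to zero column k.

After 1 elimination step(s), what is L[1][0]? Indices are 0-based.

L[1][0] = -1

Step 1: pivot at (0,0) is 4.
  row1 ← row1 − (-1)·row0  ⇒  L[1][0]=-1, U row1=(0, -1, -1, 3)
  row2 ← row2 − (-2)·row0  ⇒  L[2][0]=-2, U row2=(0, 1, -1, 0)
  row3 ← row3 − (-3)·row0  ⇒  L[3][0]=-3, U row3=(0, 2, 8, -13)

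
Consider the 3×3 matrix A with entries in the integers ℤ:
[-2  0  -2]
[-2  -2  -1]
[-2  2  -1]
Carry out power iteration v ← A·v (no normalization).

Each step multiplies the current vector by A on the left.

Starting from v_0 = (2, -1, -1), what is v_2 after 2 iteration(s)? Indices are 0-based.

v_2 = (14, 11, 7)

v_0 = (2, -1, -1).
v_1 = A·v_0 = (-2, -1, -5).
v_2 = A·v_1 = (14, 11, 7).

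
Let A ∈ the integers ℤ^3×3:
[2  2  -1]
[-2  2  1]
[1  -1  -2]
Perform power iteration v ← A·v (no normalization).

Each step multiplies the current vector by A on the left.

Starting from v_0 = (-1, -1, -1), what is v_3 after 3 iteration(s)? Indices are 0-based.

v_3 = (-2, 26, -4)

v_0 = (-1, -1, -1).
v_1 = A·v_0 = (-3, -1, 2).
v_2 = A·v_1 = (-10, 6, -6).
v_3 = A·v_2 = (-2, 26, -4).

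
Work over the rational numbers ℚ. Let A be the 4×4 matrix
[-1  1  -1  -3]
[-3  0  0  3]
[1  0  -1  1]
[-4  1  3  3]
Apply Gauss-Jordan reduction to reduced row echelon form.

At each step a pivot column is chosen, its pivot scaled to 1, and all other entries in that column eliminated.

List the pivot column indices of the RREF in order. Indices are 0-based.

pivot columns: 0, 1, 2, 3

pivot(0,0)=-1: scale R0 → (1, -1, 1, 3)
  clear (1,0): R1 −= (-3)R0 → (0, -3, 3, 12)
  clear (2,0): R2 −= (1)R0 → (0, 1, -2, -2)
  clear (3,0): R3 −= (-4)R0 → (0, -3, 7, 15)
pivot(1,1)=-3: scale R1 → (0, 1, -1, -4)
  clear (0,1): R0 −= (-1)R1 → (1, 0, 0, -1)
  clear (2,1): R2 −= (1)R1 → (0, 0, -1, 2)
  clear (3,1): R3 −= (-3)R1 → (0, 0, 4, 3)
pivot(2,2)=-1: scale R2 → (0, 0, 1, -2)
  clear (1,2): R1 −= (-1)R2 → (0, 1, 0, -6)
  clear (3,2): R3 −= (4)R2 → (0, 0, 0, 11)
pivot(3,3)=11: scale R3 → (0, 0, 0, 1)
  clear (0,3): R0 −= (-1)R3 → (1, 0, 0, 0)
  clear (1,3): R1 −= (-6)R3 → (0, 1, 0, 0)
  clear (2,3): R2 −= (-2)R3 → (0, 0, 1, 0)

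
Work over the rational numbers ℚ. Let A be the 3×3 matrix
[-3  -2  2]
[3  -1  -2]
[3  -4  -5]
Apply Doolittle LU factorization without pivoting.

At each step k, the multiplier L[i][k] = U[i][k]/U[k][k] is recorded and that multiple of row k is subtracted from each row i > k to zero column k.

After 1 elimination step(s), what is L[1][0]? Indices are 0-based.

L[1][0] = -1

k=0: U[0][0]=-3
  eliminate (1,0): mult=-1, new row 1: (0, -3, 0); set L[1][0]=-1
  eliminate (2,0): mult=-1, new row 2: (0, -6, -3); set L[2][0]=-1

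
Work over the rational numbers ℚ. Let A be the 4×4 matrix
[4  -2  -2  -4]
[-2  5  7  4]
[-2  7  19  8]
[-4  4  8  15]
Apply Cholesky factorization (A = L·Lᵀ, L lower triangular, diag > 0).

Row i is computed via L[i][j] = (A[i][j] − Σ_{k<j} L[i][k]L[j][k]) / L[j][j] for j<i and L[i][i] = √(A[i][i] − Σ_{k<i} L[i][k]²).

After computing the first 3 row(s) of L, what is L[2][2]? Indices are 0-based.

Step 1: L[0][0] = √(4) = 2.
  L[1][0] = (-2) / L[0][0] = -1.
Step 2: L[1][1] = √(4) = 2.
  L[2][0] = (-2) / L[0][0] = -1.
  L[2][1] = (6) / L[1][1] = 3.
Step 3: L[2][2] = √(9) = 3.

L[2][2] = 3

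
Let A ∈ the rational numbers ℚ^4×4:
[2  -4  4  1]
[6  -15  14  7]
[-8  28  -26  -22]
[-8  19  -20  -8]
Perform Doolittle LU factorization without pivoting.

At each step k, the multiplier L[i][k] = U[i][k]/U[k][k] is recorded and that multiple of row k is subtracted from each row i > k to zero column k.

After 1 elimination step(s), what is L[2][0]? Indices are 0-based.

k=0: U[0][0]=2
  eliminate (1,0): mult=3, new row 1: (0, -3, 2, 4); set L[1][0]=3
  eliminate (2,0): mult=-4, new row 2: (0, 12, -10, -18); set L[2][0]=-4
  eliminate (3,0): mult=-4, new row 3: (0, 3, -4, -4); set L[3][0]=-4

L[2][0] = -4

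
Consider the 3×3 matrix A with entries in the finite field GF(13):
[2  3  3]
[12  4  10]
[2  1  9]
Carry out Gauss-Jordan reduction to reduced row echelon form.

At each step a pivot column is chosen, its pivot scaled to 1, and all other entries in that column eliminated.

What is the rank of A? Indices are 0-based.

rank = 3

step 1: normalize row 0 (÷2) = (1, 8, 8)
  row 1: subtract 12×row0 = (0, 12, 5)
  row 2: subtract 2×row0 = (0, 11, 6)
step 2: normalize row 1 (÷12) = (0, 1, 8)
  row 0: subtract 8×row1 = (1, 0, 9)
  row 2: subtract 11×row1 = (0, 0, 9)
step 3: normalize row 2 (÷9) = (0, 0, 1)
  row 0: subtract 9×row2 = (1, 0, 0)
  row 1: subtract 8×row2 = (0, 1, 0)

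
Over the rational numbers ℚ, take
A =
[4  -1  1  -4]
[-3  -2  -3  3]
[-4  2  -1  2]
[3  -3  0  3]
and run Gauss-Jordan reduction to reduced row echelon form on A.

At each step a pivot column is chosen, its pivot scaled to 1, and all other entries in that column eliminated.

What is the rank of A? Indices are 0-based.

step 1: normalize row 0 (÷4) = (1, -1/4, 1/4, -1)
  row 1: subtract -3×row0 = (0, -11/4, -9/4, 0)
  row 2: subtract -4×row0 = (0, 1, 0, -2)
  row 3: subtract 3×row0 = (0, -9/4, -3/4, 6)
step 2: normalize row 1 (÷-11/4) = (0, 1, 9/11, 0)
  row 0: subtract -1/4×row1 = (1, 0, 5/11, -1)
  row 2: subtract 1×row1 = (0, 0, -9/11, -2)
  row 3: subtract -9/4×row1 = (0, 0, 12/11, 6)
step 3: normalize row 2 (÷-9/11) = (0, 0, 1, 22/9)
  row 0: subtract 5/11×row2 = (1, 0, 0, -19/9)
  row 1: subtract 9/11×row2 = (0, 1, 0, -2)
  row 3: subtract 12/11×row2 = (0, 0, 0, 10/3)
step 4: normalize row 3 (÷10/3) = (0, 0, 0, 1)
  row 0: subtract -19/9×row3 = (1, 0, 0, 0)
  row 1: subtract -2×row3 = (0, 1, 0, 0)
  row 2: subtract 22/9×row3 = (0, 0, 1, 0)

rank = 4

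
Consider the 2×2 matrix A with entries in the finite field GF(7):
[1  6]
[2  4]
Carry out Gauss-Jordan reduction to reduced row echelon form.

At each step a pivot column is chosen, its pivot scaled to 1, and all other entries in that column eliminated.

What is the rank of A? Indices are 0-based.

pivot(0,0)=1: scale R0 → (1, 6)
  clear (1,0): R1 −= (2)R0 → (0, 6)
pivot(1,1)=6: scale R1 → (0, 1)
  clear (0,1): R0 −= (6)R1 → (1, 0)

rank = 2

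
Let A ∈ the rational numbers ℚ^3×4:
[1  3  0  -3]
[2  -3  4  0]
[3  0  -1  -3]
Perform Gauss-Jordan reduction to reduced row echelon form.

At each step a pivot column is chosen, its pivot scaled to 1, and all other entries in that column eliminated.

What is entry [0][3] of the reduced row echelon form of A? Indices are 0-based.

[1] R0 /= 1  ⇒  (1, 3, 0, -3)
     R1 -= 2·R0  ⇒  (0, -9, 4, 6)
     R2 -= 3·R0  ⇒  (0, -9, -1, 6)
[2] R1 /= -9  ⇒  (0, 1, -4/9, -2/3)
     R0 -= 3·R1  ⇒  (1, 0, 4/3, -1)
     R2 -= -9·R1  ⇒  (0, 0, -5, 0)
[3] R2 /= -5  ⇒  (0, 0, 1, 0)
     R0 -= 4/3·R2  ⇒  (1, 0, 0, -1)
     R1 -= -4/9·R2  ⇒  (0, 1, 0, -2/3)

M[0][3] = -1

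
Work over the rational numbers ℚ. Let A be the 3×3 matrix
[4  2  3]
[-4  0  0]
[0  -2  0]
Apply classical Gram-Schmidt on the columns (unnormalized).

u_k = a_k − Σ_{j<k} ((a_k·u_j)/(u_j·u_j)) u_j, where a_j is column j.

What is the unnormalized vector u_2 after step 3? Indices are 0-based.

Step 1: u_0 = a_0 = (4, -4, 0).
Step 2: u_1 = a_1 − (1/4)·u_0 = (1, 1, -2).
Step 3: u_2 = a_2 − (3/8)·u_0 − (1/2)·u_1 = (1, 1, 1).

u_2 = (1, 1, 1)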